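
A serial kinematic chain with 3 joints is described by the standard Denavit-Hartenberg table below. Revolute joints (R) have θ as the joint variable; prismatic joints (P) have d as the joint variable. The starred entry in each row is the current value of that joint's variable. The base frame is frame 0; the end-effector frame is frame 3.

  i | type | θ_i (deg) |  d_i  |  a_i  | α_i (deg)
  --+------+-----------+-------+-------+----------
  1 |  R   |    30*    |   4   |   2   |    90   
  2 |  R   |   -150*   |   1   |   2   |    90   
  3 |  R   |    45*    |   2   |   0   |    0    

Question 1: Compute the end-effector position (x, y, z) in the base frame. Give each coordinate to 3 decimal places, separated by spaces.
after link 1: o_1 = (1.7321, 1.0000, 4.0000)
after link 2: o_2 = (0.7321, -0.7321, 3.0000)
after link 3: o_3 = (-0.1340, -1.2321, 4.7321)

-0.134 -1.232 4.732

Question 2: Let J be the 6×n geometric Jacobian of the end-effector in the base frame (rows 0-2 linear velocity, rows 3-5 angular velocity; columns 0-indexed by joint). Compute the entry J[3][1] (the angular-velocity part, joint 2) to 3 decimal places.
0.500

axis z_1 = (0.5000,-0.8660,0.0000); lever o_n−o_1 = (-1.8660,-2.2321,0.7321)
cross product → J_v[:, 1] = (-0.6340,-0.3660,-2.7321)
J_ω[:, 1] = z_1
entry J[3][1] = 0.5000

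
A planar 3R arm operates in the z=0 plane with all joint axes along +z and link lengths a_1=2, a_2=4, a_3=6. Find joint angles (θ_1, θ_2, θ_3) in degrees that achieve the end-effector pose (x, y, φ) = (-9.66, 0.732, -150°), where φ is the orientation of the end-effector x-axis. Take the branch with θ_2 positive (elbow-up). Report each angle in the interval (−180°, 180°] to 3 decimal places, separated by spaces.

119.986 30.019 59.995

wrist centre = target − a_3·(cos φ, sin φ) = (-4.4638, 3.7320)
cos θ_2 = (33.8538−2²−4²)/(2·2·4) = 0.8659; θ_2 = 30.0190° (elbow-up)
β = atan2(3.7320,-4.4638) = 140.1027°; ψ = atan2(2.0011,5.4634) = 20.1167°
θ_1 = β − ψ = 119.9859°
θ_3 = φ − θ_1 − θ_2 = 59.9951° (wrapped to (-180°,180°])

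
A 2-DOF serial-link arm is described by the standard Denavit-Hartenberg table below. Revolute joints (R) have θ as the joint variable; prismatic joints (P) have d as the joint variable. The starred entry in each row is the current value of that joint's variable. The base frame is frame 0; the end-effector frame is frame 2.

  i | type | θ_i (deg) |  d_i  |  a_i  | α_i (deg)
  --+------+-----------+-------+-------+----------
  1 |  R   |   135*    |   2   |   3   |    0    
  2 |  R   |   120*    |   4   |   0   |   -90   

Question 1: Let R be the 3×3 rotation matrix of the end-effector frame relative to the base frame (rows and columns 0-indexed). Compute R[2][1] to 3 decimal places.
End-effector y-axis (col 1 of R) = (0.0000,-0.0000,-1.0000)
R[2][1] = -1.0000

-1.000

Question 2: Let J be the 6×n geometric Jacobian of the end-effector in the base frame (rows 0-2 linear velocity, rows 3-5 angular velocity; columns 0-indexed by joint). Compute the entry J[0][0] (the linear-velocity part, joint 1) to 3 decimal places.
-2.121

axis z_0 = ẑ; lever o_n−o_0 = (-2.1213,2.1213,6.0000)
cross product → J_v[:, 0] = (-2.1213,-2.1213,0.0000)
J_ω[:, 0] = z_0
entry J[0][0] = -2.1213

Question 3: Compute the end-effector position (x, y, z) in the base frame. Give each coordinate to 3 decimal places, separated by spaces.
after link 1: o_1 = (-2.1213, 2.1213, 2.0000)
after link 2: o_2 = (-2.1213, 2.1213, 6.0000)

-2.121 2.121 6.000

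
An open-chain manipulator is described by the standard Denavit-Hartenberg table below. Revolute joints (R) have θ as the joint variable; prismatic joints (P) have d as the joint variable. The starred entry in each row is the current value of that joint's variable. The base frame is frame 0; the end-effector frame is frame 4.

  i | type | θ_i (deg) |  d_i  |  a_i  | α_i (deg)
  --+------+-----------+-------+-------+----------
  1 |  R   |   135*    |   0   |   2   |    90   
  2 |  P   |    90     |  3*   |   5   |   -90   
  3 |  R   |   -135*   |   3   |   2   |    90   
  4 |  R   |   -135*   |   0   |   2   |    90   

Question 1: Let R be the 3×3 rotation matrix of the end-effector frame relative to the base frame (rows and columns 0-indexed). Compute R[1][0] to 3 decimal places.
0.146

End-effector x-axis (col 0 of R) = (-0.8536,0.1464,0.5000)
R[1][0] = 0.1464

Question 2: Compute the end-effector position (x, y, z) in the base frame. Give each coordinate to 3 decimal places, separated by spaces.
after link 1: o_1 = (-1.4142, 1.4142, 0.0000)
after link 2: o_2 = (0.7071, 3.5355, 5.0000)
after link 3: o_3 = (3.8284, 2.4142, 3.5858)
after link 4: o_4 = (2.1213, 2.7071, 4.5858)

2.121 2.707 4.586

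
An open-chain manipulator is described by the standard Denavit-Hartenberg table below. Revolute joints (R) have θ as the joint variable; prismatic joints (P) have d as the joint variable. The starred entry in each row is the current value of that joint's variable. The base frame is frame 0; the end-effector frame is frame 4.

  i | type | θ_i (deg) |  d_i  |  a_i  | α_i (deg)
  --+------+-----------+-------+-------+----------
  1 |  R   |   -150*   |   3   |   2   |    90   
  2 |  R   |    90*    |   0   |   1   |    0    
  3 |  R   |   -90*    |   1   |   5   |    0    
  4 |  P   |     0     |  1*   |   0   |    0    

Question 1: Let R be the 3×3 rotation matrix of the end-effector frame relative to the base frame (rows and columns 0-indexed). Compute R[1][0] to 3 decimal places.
End-effector x-axis (col 0 of R) = (-0.8660,-0.5000,0.0000)
R[1][0] = -0.5000

-0.500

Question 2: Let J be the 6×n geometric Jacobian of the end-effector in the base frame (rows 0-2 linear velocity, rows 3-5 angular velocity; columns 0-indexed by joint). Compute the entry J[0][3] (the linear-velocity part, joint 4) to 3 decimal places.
-0.500

prismatic axis z_3 = (-0.5000,0.8660,0.0000)
J_v[:, 3] = z_3; J_ω[:, 3] = (0,0,0)
entry J[0][3] = -0.5000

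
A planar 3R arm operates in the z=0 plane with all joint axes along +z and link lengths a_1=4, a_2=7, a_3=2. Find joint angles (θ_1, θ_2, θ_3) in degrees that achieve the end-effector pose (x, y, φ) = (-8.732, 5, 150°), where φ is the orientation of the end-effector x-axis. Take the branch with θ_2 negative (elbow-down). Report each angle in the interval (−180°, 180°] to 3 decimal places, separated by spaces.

wrist centre = target − a_3·(cos φ, sin φ) = (-6.9999, 4.0000)
cos θ_2 = (64.9993−4²−7²)/(2·4·7) = -0.0000; θ_2 = -90.0007° (elbow-down)
β = atan2(4.0000,-6.9999) = 150.2549°; ψ = atan2(-7.0000,3.9999) = -60.2557°
θ_1 = β − ψ = 210.5106°
θ_3 = φ − θ_1 − θ_2 = 29.4901° (wrapped to (-180°,180°])

-149.489 -90.001 29.490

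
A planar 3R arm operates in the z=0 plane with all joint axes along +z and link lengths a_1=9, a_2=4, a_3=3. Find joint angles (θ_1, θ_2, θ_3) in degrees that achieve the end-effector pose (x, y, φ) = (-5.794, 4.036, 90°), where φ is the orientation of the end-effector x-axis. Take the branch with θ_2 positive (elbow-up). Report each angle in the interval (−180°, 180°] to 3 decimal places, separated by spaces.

wrist centre = target − a_3·(cos φ, sin φ) = (-5.7940, 1.0360)
cos θ_2 = (34.6437−9²−4²)/(2·9·4) = -0.8661; θ_2 = 150.0039° (elbow-up)
β = atan2(1.0360,-5.7940) = 169.8623°; ψ = atan2(1.9998,5.5358) = 19.8620°
θ_1 = β − ψ = 150.0003°
θ_3 = φ − θ_1 − θ_2 = 149.9958° (wrapped to (-180°,180°])

150.000 150.004 149.996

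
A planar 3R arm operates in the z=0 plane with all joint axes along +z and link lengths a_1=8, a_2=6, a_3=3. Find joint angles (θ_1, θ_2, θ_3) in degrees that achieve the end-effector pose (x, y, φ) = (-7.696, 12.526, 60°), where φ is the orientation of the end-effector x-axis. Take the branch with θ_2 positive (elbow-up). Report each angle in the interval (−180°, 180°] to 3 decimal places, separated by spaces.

wrist centre = target − a_3·(cos φ, sin φ) = (-9.1960, 9.9279)
cos θ_2 = (183.1301−8²−6²)/(2·8·6) = 0.8659; θ_2 = 30.0100° (elbow-up)
β = atan2(9.9279,-9.1960) = 132.8082°; ψ = atan2(3.0009,13.1956) = 12.8121°
θ_1 = β − ψ = 119.9961°
θ_3 = φ − θ_1 − θ_2 = -90.0061° (wrapped to (-180°,180°])

119.996 30.010 -90.006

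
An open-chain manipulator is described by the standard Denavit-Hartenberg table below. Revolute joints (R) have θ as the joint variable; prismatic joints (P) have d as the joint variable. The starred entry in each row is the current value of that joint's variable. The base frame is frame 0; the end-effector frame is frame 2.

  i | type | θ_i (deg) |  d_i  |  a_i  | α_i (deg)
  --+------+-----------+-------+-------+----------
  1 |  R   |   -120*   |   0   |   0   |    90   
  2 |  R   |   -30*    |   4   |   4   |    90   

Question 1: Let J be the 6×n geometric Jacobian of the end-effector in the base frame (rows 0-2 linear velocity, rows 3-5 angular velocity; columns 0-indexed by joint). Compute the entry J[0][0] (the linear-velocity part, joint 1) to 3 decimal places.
1.000

axis z_0 = ẑ; lever o_n−o_0 = (-5.1962,-1.0000,-2.0000)
cross product → J_v[:, 0] = (1.0000,-5.1962,0.0000)
J_ω[:, 0] = z_0
entry J[0][0] = 1.0000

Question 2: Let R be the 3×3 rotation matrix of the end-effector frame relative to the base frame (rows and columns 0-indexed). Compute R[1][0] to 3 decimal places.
-0.750

End-effector x-axis (col 0 of R) = (-0.4330,-0.7500,-0.5000)
R[1][0] = -0.7500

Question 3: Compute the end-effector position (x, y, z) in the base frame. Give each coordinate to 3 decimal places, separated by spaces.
after link 1: o_1 = (0.0000, 0.0000, 0.0000)
after link 2: o_2 = (-5.1962, -1.0000, -2.0000)

-5.196 -1.000 -2.000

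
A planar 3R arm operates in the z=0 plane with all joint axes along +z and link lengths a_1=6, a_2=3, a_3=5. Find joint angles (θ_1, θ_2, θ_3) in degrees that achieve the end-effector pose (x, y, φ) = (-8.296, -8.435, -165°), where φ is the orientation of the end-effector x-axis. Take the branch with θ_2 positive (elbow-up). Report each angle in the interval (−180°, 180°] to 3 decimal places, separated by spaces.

-134.995 59.985 -89.989

wrist centre = target − a_3·(cos φ, sin φ) = (-3.4664, -7.1409)
cos θ_2 = (63.0082−6²−3²)/(2·6·3) = 0.5002; θ_2 = 59.9848° (elbow-up)
β = atan2(-7.1409,-3.4664) = -115.8931°; ψ = atan2(2.5977,7.5007) = 19.1023°
θ_1 = β − ψ = -134.9954°
θ_3 = φ − θ_1 − θ_2 = -89.9895° (wrapped to (-180°,180°])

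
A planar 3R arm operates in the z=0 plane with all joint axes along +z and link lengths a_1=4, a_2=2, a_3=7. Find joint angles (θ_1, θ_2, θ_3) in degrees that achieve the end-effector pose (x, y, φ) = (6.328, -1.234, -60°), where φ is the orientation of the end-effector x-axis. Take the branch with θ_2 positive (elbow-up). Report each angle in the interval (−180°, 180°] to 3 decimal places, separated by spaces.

wrist centre = target − a_3·(cos φ, sin φ) = (2.8280, 4.8282)
cos θ_2 = (31.3089−4²−2²)/(2·4·2) = 0.7068; θ_2 = 45.0244° (elbow-up)
β = atan2(4.8282,2.8280) = 59.6413°; ψ = atan2(1.4148,5.4136) = 14.6463°
θ_1 = β − ψ = 44.9950°
θ_3 = φ − θ_1 − θ_2 = -150.0194° (wrapped to (-180°,180°])

44.995 45.024 -150.019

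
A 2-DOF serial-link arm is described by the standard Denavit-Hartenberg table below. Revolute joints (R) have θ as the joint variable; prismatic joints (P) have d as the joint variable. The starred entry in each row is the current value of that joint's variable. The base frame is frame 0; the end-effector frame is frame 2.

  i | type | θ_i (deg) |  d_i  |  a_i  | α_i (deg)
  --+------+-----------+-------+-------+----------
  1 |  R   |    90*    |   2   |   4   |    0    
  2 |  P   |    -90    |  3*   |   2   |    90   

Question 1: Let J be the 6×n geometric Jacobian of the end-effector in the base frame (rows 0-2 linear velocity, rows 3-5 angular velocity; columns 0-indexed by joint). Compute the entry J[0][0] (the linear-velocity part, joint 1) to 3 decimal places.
-4.000

axis z_0 = ẑ; lever o_n−o_0 = (2.0000,4.0000,5.0000)
cross product → J_v[:, 0] = (-4.0000,2.0000,0.0000)
J_ω[:, 0] = z_0
entry J[0][0] = -4.0000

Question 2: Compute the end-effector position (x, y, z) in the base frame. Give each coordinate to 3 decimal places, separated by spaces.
2.000 4.000 5.000

after link 1: o_1 = (0.0000, 4.0000, 2.0000)
after link 2: o_2 = (2.0000, 4.0000, 5.0000)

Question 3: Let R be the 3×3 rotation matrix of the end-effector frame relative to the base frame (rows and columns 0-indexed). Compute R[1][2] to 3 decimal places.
-1.000

End-effector z-axis (col 2 of R) = (0.0000,-1.0000,0.0000)
R[1][2] = -1.0000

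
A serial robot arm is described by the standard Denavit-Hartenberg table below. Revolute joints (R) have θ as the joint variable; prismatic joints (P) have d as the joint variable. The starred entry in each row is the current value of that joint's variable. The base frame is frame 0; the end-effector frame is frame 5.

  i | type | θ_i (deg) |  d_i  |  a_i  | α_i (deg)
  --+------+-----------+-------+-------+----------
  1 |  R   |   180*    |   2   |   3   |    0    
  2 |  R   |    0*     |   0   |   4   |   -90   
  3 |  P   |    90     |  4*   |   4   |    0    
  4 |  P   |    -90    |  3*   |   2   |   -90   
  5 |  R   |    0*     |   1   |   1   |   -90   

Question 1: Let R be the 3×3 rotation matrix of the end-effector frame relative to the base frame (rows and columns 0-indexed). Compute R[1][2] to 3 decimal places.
1.000

End-effector z-axis (col 2 of R) = (0.0000,1.0000,-0.0000)
R[1][2] = 1.0000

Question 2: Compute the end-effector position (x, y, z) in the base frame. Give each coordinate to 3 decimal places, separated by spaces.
-10.000 -7.000 -3.000

after link 1: o_1 = (-3.0000, 0.0000, 2.0000)
after link 2: o_2 = (-7.0000, 0.0000, 2.0000)
after link 3: o_3 = (-7.0000, -4.0000, -2.0000)
after link 4: o_4 = (-9.0000, -7.0000, -2.0000)
after link 5: o_5 = (-10.0000, -7.0000, -3.0000)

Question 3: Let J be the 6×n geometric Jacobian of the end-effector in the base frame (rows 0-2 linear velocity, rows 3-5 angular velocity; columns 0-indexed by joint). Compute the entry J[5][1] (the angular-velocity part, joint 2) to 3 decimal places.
1.000

axis z_1 = (0.0000,0.0000,1.0000); lever o_n−o_1 = (-7.0000,-7.0000,-5.0000)
cross product → J_v[:, 1] = (7.0000,-7.0000,0.0000)
J_ω[:, 1] = z_1
entry J[5][1] = 1.0000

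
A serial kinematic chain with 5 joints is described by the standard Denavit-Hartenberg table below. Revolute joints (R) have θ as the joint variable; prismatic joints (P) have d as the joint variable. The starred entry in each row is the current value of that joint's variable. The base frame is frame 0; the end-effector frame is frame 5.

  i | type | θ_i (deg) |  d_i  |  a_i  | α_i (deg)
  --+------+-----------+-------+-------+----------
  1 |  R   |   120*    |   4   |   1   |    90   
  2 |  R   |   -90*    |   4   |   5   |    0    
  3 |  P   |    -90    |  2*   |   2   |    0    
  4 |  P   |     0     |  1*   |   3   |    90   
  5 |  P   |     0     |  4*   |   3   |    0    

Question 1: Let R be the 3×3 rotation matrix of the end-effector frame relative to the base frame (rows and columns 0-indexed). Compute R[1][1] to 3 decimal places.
End-effector y-axis (col 1 of R) = (0.8660,0.5000,0.0000)
R[1][1] = 0.5000

0.500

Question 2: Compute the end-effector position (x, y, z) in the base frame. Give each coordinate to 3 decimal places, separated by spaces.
after link 1: o_1 = (-0.5000, 0.8660, 4.0000)
after link 2: o_2 = (2.9641, 2.8660, -1.0000)
after link 3: o_3 = (5.6962, 2.1340, -1.0000)
after link 4: o_4 = (8.0622, 0.0359, -1.0000)
after link 5: o_5 = (9.5622, -2.5622, 3.0000)

9.562 -2.562 3.000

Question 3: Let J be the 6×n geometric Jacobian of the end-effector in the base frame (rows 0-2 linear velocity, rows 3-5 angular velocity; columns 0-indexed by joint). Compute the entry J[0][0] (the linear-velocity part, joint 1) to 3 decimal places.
axis z_0 = ẑ; lever o_n−o_0 = (9.5622,-2.5622,3.0000)
cross product → J_v[:, 0] = (2.5622,9.5622,-0.0000)
J_ω[:, 0] = z_0
entry J[0][0] = 2.5622

2.562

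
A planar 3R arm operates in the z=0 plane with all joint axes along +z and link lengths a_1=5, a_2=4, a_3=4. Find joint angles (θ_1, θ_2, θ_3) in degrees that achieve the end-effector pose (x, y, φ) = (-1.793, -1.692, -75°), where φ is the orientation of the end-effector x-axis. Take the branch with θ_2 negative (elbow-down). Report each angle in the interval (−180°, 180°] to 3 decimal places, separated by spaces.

-165.035 -135.001 -134.965

wrist centre = target − a_3·(cos φ, sin φ) = (-2.8283, 2.1717)
cos θ_2 = (12.7154−5²−4²)/(2·5·4) = -0.7071; θ_2 = -135.0006° (elbow-down)
β = atan2(2.1717,-2.8283) = 142.4810°; ψ = atan2(-2.8284,2.1715) = -52.4842°
θ_1 = β − ψ = 194.9652°
θ_3 = φ − θ_1 − θ_2 = -134.9646° (wrapped to (-180°,180°])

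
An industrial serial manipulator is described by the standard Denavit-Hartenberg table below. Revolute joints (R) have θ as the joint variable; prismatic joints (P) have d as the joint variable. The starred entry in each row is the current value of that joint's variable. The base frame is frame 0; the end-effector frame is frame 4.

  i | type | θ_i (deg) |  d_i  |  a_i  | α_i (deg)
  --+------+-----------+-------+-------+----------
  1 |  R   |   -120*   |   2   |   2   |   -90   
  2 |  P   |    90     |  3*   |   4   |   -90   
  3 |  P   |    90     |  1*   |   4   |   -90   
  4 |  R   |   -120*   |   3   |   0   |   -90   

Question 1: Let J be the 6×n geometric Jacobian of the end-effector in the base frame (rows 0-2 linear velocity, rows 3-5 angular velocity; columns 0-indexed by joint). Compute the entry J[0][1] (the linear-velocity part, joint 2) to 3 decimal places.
0.866

prismatic axis z_1 = (0.8660,-0.5000,0.0000)
J_v[:, 1] = z_1; J_ω[:, 1] = (0,0,0)
entry J[0][1] = 0.8660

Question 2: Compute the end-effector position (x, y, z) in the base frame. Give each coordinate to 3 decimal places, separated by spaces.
after link 1: o_1 = (-1.0000, -1.7321, 2.0000)
after link 2: o_2 = (1.5981, -3.2321, -2.0000)
after link 3: o_3 = (-1.3660, -0.3660, -2.0000)
after link 4: o_4 = (-1.3660, -0.3660, 1.0000)

-1.366 -0.366 1.000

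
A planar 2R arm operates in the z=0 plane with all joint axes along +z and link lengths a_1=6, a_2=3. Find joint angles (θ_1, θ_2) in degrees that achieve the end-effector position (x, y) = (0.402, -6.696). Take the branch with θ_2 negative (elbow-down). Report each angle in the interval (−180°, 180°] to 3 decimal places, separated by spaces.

cos θ_2 = (44.9980−6²−3²)/(2·6·3) = -0.0001; θ_2 = -90.0032° (elbow-down)
β = atan2(-6.6960,0.4020) = -86.5643°; ψ = atan2(-3.0000,5.9998) = -26.5657°
θ_1 = β − ψ = -59.9986°

-59.999 -90.003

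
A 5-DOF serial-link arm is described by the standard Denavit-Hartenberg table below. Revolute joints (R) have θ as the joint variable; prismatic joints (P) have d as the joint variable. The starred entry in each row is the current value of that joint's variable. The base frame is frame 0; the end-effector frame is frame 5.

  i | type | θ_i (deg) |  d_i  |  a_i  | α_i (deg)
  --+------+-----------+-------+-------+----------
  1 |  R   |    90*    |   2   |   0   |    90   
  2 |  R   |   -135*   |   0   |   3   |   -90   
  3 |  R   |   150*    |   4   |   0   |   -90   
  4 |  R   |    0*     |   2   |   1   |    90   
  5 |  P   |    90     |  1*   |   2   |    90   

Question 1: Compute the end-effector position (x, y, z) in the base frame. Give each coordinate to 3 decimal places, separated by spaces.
2.964 3.441 -1.630

after link 1: o_1 = (0.0000, 0.0000, 2.0000)
after link 2: o_2 = (0.0000, -2.1213, -0.1213)
after link 3: o_3 = (0.0000, 0.7071, -2.9497)
after link 4: o_4 = (1.2321, 2.0266, -1.6303)
after link 5: o_5 = (2.9641, 3.4408, -1.6303)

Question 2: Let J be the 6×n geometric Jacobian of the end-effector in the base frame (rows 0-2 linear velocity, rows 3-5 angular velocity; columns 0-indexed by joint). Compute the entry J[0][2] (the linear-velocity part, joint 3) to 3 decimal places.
2.866

axis z_2 = (0.0000,0.7071,-0.7071); lever o_n−o_2 = (2.9641,5.5621,-1.5089)
cross product → J_v[:, 2] = (2.8660,-2.0959,-2.0959)
J_ω[:, 2] = z_2
entry J[0][2] = 2.8660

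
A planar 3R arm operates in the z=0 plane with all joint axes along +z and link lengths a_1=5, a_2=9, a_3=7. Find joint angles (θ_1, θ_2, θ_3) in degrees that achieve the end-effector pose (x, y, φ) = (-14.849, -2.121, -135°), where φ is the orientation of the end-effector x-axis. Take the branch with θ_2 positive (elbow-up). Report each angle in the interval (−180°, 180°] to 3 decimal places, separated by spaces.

103.106 90.002 31.892

wrist centre = target − a_3·(cos φ, sin φ) = (-9.8993, 2.8287)
cos θ_2 = (105.9970−5²−9²)/(2·5·9) = -0.0000; θ_2 = 90.0019° (elbow-up)
β = atan2(2.8287,-9.8993) = 164.0525°; ψ = atan2(9.0000,4.9997) = 60.9468°
θ_1 = β − ψ = 103.1057°
θ_3 = φ − θ_1 − θ_2 = 31.8924° (wrapped to (-180°,180°])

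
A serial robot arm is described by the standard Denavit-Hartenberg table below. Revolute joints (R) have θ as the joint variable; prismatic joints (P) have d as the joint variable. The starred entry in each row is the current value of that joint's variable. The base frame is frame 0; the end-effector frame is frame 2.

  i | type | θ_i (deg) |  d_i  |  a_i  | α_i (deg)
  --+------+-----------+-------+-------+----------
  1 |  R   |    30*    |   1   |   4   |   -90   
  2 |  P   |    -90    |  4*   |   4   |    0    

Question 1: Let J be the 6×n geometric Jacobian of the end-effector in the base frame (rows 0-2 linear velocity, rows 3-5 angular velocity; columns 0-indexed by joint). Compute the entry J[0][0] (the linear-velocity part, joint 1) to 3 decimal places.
-5.464

axis z_0 = ẑ; lever o_n−o_0 = (1.4641,5.4641,5.0000)
cross product → J_v[:, 0] = (-5.4641,1.4641,0.0000)
J_ω[:, 0] = z_0
entry J[0][0] = -5.4641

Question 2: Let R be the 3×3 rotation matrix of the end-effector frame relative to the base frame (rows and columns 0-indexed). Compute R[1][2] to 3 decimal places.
End-effector z-axis (col 2 of R) = (-0.5000,0.8660,0.0000)
R[1][2] = 0.8660

0.866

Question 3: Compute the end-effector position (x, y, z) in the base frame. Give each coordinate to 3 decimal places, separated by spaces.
1.464 5.464 5.000

after link 1: o_1 = (3.4641, 2.0000, 1.0000)
after link 2: o_2 = (1.4641, 5.4641, 5.0000)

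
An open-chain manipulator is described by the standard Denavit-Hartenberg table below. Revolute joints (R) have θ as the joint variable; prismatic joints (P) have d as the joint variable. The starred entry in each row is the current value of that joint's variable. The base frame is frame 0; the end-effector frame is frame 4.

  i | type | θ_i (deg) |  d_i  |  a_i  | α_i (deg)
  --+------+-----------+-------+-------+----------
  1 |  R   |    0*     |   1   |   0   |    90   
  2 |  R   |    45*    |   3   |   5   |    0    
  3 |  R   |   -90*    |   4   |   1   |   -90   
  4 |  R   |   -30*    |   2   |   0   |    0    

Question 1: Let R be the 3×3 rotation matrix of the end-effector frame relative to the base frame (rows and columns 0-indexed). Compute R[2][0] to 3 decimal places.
-0.612

End-effector x-axis (col 0 of R) = (0.6124,-0.5000,-0.6124)
R[2][0] = -0.6124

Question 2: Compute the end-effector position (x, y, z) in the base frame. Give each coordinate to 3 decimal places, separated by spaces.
after link 1: o_1 = (0.0000, 0.0000, 1.0000)
after link 2: o_2 = (3.5355, -3.0000, 4.5355)
after link 3: o_3 = (4.2426, -7.0000, 3.8284)
after link 4: o_4 = (5.6569, -7.0000, 5.2426)

5.657 -7.000 5.243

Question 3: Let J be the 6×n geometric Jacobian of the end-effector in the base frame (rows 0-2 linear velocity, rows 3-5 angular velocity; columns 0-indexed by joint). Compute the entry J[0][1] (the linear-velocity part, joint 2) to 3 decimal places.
-4.243

axis z_1 = (0.0000,-1.0000,0.0000); lever o_n−o_1 = (5.6569,-7.0000,4.2426)
cross product → J_v[:, 1] = (-4.2426,0.0000,5.6569)
J_ω[:, 1] = z_1
entry J[0][1] = -4.2426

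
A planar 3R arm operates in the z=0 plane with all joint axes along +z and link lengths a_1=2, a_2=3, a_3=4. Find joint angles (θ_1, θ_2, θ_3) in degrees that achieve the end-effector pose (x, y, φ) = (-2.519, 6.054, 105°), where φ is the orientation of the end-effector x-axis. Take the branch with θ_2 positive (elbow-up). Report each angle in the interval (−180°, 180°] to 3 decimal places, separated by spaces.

45.002 120.006 -60.008

wrist centre = target − a_3·(cos φ, sin φ) = (-1.4837, 2.1903)
cos θ_2 = (6.9988−2²−3²)/(2·2·3) = -0.5001; θ_2 = 120.0064° (elbow-up)
β = atan2(2.1903,-1.4837) = 124.1140°; ψ = atan2(2.5979,0.4997) = 79.1121°
θ_1 = β − ψ = 45.0019°
θ_3 = φ − θ_1 − θ_2 = -60.0083° (wrapped to (-180°,180°])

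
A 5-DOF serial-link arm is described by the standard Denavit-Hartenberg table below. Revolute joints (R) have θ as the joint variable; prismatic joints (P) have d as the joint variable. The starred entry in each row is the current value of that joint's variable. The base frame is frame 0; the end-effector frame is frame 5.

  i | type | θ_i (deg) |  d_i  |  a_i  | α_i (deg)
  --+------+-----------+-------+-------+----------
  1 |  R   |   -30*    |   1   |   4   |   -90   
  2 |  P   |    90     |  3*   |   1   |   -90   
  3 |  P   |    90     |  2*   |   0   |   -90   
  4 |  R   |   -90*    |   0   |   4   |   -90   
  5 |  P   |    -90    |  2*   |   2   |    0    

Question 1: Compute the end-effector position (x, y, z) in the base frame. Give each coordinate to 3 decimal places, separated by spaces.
-1.232 1.866 2.000

after link 1: o_1 = (3.4641, -2.0000, 1.0000)
after link 2: o_2 = (4.9641, 0.5981, 0.0000)
after link 3: o_3 = (3.2321, 1.5981, 0.0000)
after link 4: o_4 = (-0.2321, 3.5981, -0.0000)
after link 5: o_5 = (-1.2321, 1.8660, 2.0000)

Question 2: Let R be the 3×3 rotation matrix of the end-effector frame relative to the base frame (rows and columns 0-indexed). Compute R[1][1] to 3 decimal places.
0.500

End-effector y-axis (col 1 of R) = (-0.8660,0.5000,-0.0000)
R[1][1] = 0.5000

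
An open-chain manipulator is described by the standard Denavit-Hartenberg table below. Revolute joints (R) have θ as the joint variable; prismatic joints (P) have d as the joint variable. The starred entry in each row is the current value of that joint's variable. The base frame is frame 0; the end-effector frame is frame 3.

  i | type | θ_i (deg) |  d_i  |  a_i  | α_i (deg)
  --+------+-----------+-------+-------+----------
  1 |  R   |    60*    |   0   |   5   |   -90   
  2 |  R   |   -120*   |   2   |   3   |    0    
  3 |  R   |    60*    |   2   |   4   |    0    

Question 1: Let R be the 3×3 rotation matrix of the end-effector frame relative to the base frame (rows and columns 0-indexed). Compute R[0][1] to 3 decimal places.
End-effector y-axis (col 1 of R) = (0.4330,0.7500,-0.5000)
R[0][1] = 0.4330

0.433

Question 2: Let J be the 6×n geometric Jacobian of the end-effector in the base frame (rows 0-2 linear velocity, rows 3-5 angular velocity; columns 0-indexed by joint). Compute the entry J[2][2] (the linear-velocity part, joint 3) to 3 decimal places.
axis z_2 = (-0.8660,0.5000,0.0000); lever o_n−o_2 = (-0.7321,2.7321,3.4641)
cross product → J_v[:, 2] = (1.7321,3.0000,-2.0000)
J_ω[:, 2] = z_2
entry J[2][2] = -2.0000

-2.000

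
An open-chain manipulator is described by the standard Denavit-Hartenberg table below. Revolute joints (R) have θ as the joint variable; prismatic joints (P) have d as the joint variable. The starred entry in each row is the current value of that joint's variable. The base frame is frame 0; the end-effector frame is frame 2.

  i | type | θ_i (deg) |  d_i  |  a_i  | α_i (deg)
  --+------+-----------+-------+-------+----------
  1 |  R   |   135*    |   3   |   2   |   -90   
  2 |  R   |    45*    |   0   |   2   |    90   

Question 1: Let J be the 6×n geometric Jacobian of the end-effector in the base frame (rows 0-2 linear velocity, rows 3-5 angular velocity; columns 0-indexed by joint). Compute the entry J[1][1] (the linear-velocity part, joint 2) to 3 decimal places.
axis z_1 = (-0.7071,-0.7071,0.0000); lever o_n−o_1 = (-1.0000,1.0000,-1.4142)
cross product → J_v[:, 1] = (1.0000,-1.0000,-1.4142)
J_ω[:, 1] = z_1
entry J[1][1] = -1.0000

-1.000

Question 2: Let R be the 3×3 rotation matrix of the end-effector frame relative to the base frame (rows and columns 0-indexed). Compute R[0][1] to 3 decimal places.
-0.707

End-effector y-axis (col 1 of R) = (-0.7071,-0.7071,0.0000)
R[0][1] = -0.7071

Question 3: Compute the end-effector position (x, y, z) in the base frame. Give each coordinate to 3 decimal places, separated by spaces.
after link 1: o_1 = (-1.4142, 1.4142, 3.0000)
after link 2: o_2 = (-2.4142, 2.4142, 1.5858)

-2.414 2.414 1.586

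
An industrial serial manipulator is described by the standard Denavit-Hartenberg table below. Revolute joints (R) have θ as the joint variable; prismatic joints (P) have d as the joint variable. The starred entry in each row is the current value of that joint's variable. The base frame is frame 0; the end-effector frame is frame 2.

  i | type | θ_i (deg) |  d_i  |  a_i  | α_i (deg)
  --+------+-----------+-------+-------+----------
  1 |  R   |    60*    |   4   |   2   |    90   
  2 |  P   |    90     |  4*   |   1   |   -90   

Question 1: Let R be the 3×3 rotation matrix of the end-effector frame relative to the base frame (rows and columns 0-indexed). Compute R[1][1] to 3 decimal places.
0.500

End-effector y-axis (col 1 of R) = (-0.8660,0.5000,-0.0000)
R[1][1] = 0.5000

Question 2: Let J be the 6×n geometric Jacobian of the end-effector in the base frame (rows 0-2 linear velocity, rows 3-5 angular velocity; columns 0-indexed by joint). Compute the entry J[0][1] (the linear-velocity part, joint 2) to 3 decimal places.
0.866

prismatic axis z_1 = (0.8660,-0.5000,0.0000)
J_v[:, 1] = z_1; J_ω[:, 1] = (0,0,0)
entry J[0][1] = 0.8660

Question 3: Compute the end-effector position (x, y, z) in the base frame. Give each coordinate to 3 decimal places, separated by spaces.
after link 1: o_1 = (1.0000, 1.7321, 4.0000)
after link 2: o_2 = (4.4641, -0.2679, 5.0000)

4.464 -0.268 5.000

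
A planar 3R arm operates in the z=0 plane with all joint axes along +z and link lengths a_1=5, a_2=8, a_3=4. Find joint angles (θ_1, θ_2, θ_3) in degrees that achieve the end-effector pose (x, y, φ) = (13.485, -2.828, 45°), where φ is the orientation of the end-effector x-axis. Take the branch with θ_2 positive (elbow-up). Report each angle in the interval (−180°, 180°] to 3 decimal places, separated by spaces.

-55.926 45.011 55.915

wrist centre = target − a_3·(cos φ, sin φ) = (10.6566, -5.6564)
cos θ_2 = (145.5577−5²−8²)/(2·5·8) = 0.7070; θ_2 = 45.0110° (elbow-up)
β = atan2(-5.6564,10.6566) = -27.9590°; ψ = atan2(5.6579,10.6558) = 27.9671°
θ_1 = β − ψ = -55.9262°
θ_3 = φ − θ_1 − θ_2 = 55.9152° (wrapped to (-180°,180°])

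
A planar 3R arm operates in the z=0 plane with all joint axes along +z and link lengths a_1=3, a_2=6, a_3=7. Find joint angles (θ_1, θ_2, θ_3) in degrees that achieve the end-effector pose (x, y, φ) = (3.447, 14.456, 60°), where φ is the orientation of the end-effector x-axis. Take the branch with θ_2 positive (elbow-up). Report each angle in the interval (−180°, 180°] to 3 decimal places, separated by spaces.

60.006 44.993 -44.998

wrist centre = target − a_3·(cos φ, sin φ) = (-0.0530, 8.3938)
cos θ_2 = (70.4591−3²−6²)/(2·3·6) = 0.7072; θ_2 = 44.9928° (elbow-up)
β = atan2(8.3938,-0.0530) = 90.3618°; ψ = atan2(4.2421,7.2432) = 30.3562°
θ_1 = β − ψ = 60.0056°
θ_3 = φ − θ_1 − θ_2 = -44.9983° (wrapped to (-180°,180°])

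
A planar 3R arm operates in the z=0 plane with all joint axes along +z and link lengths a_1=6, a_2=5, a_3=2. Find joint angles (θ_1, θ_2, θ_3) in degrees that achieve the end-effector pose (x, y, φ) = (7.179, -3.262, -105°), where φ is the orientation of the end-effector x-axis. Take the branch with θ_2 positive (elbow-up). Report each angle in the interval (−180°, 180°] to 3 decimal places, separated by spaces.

wrist centre = target − a_3·(cos φ, sin φ) = (7.6966, -1.3301)
cos θ_2 = (61.0075−6²−5²)/(2·6·5) = 0.0001; θ_2 = 89.9928° (elbow-up)
β = atan2(-1.3301,7.6966) = -9.8051°; ψ = atan2(5.0000,6.0006) = 39.8026°
θ_1 = β − ψ = -49.6077°
θ_3 = φ − θ_1 − θ_2 = -145.3851° (wrapped to (-180°,180°])

-49.608 89.993 -145.385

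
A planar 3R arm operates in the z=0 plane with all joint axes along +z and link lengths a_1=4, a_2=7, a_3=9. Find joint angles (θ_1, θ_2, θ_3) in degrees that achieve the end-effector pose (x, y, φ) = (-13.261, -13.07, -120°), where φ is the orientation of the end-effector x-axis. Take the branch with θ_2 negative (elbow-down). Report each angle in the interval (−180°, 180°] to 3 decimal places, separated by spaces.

-119.990 -45.013 45.003

wrist centre = target − a_3·(cos φ, sin φ) = (-8.7610, -5.2758)
cos θ_2 = (104.5889−4²−7²)/(2·4·7) = 0.7069; θ_2 = -45.0132° (elbow-down)
β = atan2(-5.2758,-8.7610) = -148.9441°; ψ = atan2(-4.9509,8.9486) = -28.9539°
θ_1 = β − ψ = -119.9903°
θ_3 = φ − θ_1 − θ_2 = 45.0034° (wrapped to (-180°,180°])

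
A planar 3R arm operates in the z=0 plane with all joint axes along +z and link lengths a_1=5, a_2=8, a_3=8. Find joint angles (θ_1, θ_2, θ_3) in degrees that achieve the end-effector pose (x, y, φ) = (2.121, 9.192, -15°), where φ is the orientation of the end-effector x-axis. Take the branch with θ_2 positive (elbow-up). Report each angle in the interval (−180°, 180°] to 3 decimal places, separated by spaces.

wrist centre = target − a_3·(cos φ, sin φ) = (-5.6064, 11.2626)
cos θ_2 = (158.2769−5²−8²)/(2·5·8) = 0.8660; θ_2 = 30.0074° (elbow-up)
β = atan2(11.2626,-5.6064) = 116.4637°; ψ = atan2(4.0009,11.9277) = 18.5429°
θ_1 = β − ψ = 97.9208°
θ_3 = φ − θ_1 − θ_2 = -142.9282° (wrapped to (-180°,180°])

97.921 30.007 -142.928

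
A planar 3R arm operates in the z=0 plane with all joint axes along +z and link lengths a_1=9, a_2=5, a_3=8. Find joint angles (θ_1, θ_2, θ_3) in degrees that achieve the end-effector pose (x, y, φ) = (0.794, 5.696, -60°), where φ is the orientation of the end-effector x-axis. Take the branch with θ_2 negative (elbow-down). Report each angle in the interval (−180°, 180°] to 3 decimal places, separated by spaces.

119.997 -44.992 -135.006

wrist centre = target − a_3·(cos φ, sin φ) = (-3.2060, 12.6242)
cos θ_2 = (169.6489−9²−5²)/(2·9·5) = 0.7072; θ_2 = -44.9916° (elbow-down)
β = atan2(12.6242,-3.2060) = 104.2494°; ψ = atan2(-3.5350,12.5361) = -15.7478°
θ_1 = β − ψ = 119.9972°
θ_3 = φ − θ_1 − θ_2 = -135.0056° (wrapped to (-180°,180°])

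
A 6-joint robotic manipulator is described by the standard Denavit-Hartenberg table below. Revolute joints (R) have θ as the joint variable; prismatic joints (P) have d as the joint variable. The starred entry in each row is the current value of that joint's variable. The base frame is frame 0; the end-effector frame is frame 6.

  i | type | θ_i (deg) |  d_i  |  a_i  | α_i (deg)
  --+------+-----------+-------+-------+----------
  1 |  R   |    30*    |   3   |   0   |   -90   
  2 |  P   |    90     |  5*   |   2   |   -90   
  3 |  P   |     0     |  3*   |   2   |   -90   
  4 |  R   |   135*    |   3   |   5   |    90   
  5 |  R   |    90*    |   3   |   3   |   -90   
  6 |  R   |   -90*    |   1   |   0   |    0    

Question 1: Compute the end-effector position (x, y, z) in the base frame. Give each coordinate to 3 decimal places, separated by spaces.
2.189 0.109 -0.293

after link 1: o_1 = (0.0000, 0.0000, 3.0000)
after link 2: o_2 = (-2.5000, 4.3301, 1.0000)
after link 3: o_3 = (-5.0981, 2.8301, -1.0000)
after link 4: o_4 = (-0.5362, 1.9998, 2.5355)
after link 5: o_5 = (2.8009, 0.4624, 0.4142)
after link 6: o_6 = (2.1885, 0.1088, -0.2929)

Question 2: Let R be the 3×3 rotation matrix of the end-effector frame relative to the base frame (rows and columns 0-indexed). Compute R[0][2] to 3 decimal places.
-0.612

End-effector z-axis (col 2 of R) = (-0.6124,-0.3536,-0.7071)
R[0][2] = -0.6124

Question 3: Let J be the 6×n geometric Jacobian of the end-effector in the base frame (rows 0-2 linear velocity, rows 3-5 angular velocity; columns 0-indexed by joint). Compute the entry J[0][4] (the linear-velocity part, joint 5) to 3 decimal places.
-2.337

axis z_4 = (0.6124,0.3536,-0.7071); lever o_n−o_4 = (2.7247,-1.8910,-2.8284)
cross product → J_v[:, 4] = (-2.3371,-0.1946,-2.1213)
J_ω[:, 4] = z_4
entry J[0][4] = -2.3371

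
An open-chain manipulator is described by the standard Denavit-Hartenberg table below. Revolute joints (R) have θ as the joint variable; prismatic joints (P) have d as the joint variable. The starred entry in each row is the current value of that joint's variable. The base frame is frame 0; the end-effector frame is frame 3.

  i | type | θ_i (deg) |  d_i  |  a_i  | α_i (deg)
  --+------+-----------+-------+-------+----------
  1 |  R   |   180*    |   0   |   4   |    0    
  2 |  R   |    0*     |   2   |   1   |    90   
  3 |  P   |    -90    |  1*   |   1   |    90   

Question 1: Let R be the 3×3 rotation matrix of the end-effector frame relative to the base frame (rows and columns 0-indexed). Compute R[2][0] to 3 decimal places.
-1.000

End-effector x-axis (col 0 of R) = (-0.0000,0.0000,-1.0000)
R[2][0] = -1.0000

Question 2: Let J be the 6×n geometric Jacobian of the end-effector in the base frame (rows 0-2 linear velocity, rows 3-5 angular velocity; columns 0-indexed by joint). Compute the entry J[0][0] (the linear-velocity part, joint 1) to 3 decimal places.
axis z_0 = ẑ; lever o_n−o_0 = (-5.0000,1.0000,1.0000)
cross product → J_v[:, 0] = (-1.0000,-5.0000,0.0000)
J_ω[:, 0] = z_0
entry J[0][0] = -1.0000

-1.000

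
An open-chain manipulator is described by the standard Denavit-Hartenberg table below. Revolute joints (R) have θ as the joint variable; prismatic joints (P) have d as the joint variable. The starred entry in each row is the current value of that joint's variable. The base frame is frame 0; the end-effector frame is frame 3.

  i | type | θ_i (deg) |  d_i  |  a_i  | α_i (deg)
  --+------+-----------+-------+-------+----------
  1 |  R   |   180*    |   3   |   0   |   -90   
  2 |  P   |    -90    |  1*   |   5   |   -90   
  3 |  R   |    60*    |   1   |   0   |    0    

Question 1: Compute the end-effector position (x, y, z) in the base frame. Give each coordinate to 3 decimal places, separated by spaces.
after link 1: o_1 = (0.0000, 0.0000, 3.0000)
after link 2: o_2 = (-0.0000, -1.0000, 8.0000)
after link 3: o_3 = (-1.0000, -1.0000, 8.0000)

-1.000 -1.000 8.000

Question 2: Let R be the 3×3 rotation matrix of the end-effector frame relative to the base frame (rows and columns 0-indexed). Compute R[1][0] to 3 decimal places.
End-effector x-axis (col 0 of R) = (0.0000,0.8660,0.5000)
R[1][0] = 0.8660

0.866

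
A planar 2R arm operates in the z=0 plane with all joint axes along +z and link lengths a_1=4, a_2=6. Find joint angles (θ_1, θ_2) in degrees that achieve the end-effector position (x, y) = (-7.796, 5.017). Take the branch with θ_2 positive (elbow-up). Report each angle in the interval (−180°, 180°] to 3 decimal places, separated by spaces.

cos θ_2 = (85.9479−4²−6²)/(2·4·6) = 0.7072; θ_2 = 44.9886° (elbow-up)
β = atan2(5.0170,-7.7960) = 147.2373°; ψ = atan2(4.2418,8.2435) = 27.2287°
θ_1 = β − ψ = 120.0086°

120.009 44.989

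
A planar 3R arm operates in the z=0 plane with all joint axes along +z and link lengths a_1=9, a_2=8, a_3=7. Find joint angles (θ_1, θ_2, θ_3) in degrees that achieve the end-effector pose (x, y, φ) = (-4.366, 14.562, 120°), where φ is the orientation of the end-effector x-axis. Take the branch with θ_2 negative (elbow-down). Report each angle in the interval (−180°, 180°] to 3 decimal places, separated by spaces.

wrist centre = target − a_3·(cos φ, sin φ) = (-0.8660, 8.4998)
cos θ_2 = (72.9969−9²−8²)/(2·9·8) = -0.5000; θ_2 = -120.0014° (elbow-down)
β = atan2(8.4998,-0.8660) = 95.8175°; ψ = atan2(-6.9281,4.9998) = -54.1830°
θ_1 = β − ψ = 150.0005°
θ_3 = φ − θ_1 − θ_2 = 90.0009° (wrapped to (-180°,180°])

150.000 -120.001 90.001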